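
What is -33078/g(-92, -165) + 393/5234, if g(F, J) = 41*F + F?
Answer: 14554067/1685348 ≈ 8.6357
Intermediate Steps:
g(F, J) = 42*F
-33078/g(-92, -165) + 393/5234 = -33078/(42*(-92)) + 393/5234 = -33078/(-3864) + 393*(1/5234) = -33078*(-1/3864) + 393/5234 = 5513/644 + 393/5234 = 14554067/1685348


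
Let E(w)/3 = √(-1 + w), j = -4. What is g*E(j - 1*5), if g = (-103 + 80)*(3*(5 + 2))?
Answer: -1449*I*√10 ≈ -4582.1*I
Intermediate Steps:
E(w) = 3*√(-1 + w)
g = -483 (g = -69*7 = -23*21 = -483)
g*E(j - 1*5) = -1449*√(-1 + (-4 - 1*5)) = -1449*√(-1 + (-4 - 5)) = -1449*√(-1 - 9) = -1449*√(-10) = -1449*I*√10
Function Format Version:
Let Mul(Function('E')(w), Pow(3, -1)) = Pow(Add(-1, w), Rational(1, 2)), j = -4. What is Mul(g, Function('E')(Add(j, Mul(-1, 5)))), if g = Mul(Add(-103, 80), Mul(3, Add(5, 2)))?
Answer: Mul(-1449, I, Pow(10, Rational(1, 2))) ≈ Mul(-4582.1, I)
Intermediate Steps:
Function('E')(w) = Mul(3, Pow(Add(-1, w), Rational(1, 2)))
g = -483 (g = Mul(-23, Mul(3, 7)) = Mul(-23, 21) = -483)
Mul(g, Function('E')(Add(j, Mul(-1, 5)))) = Mul(-483, Mul(3, Pow(Add(-1, Add(-4, Mul(-1, 5))), Rational(1, 2)))) = Mul(-483, Mul(3, Pow(Add(-1, Add(-4, -5)), Rational(1, 2)))) = Mul(-483, Mul(3, Pow(Add(-1, -9), Rational(1, 2)))) = Mul(-483, Mul(3, Pow(-10, Rational(1, 2)))) = Mul(-483, Mul(3, Mul(I, Pow(10, Rational(1, 2))))) = Mul(-483, Mul(3, I, Pow(10, Rational(1, 2)))) = Mul(-1449, I, Pow(10, Rational(1, 2)))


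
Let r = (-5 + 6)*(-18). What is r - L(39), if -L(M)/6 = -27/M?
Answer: -288/13 ≈ -22.154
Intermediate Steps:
L(M) = 162/M (L(M) = -(-162)/M = 162/M)
r = -18 (r = 1*(-18) = -18)
r - L(39) = -18 - 162/39 = -18 - 1*54/13 = -18 - 54/13 = -288/13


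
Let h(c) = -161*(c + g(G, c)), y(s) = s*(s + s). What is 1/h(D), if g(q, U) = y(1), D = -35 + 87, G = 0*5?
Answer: -1/8694 ≈ -0.00011502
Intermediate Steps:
y(s) = 2*s**2 (y(s) = s*(2*s) = 2*s**2)
G = 0
D = 52
g(q, U) = 2 (g(q, U) = 2*1**2 = 2*1 = 2)
h(c) = -322 - 161*c (h(c) = -161*(c + 2) = -161*(2 + c) = -322 - 161*c)
1/h(D) = 1/(-322 - 161*52) = 1/(-322 - 8372) = 1/(-8694) = -1/8694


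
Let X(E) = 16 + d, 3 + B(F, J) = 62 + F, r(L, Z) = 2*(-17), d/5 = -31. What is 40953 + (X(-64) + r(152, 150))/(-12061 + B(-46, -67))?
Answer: 493401917/12048 ≈ 40953.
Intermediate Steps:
d = -155 (d = 5*(-31) = -155)
r(L, Z) = -34
B(F, J) = 59 + F (B(F, J) = -3 + (62 + F) = 59 + F)
X(E) = -139 (X(E) = 16 - 155 = -139)
40953 + (X(-64) + r(152, 150))/(-12061 + B(-46, -67)) = 40953 + (-139 - 34)/(-12061 + (59 - 46)) = 40953 - 173/(-12061 + 13) = 40953 - 173/(-12048) = 40953 - 173*(-1/12048) = 40953 + 173/12048 = 493401917/12048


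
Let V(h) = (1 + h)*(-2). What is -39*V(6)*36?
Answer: 19656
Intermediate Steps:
V(h) = -2 - 2*h
-39*V(6)*36 = -39*(-2 - 2*6)*36 = -39*(-2 - 12)*36 = -39*(-14)*36 = 546*36 = 19656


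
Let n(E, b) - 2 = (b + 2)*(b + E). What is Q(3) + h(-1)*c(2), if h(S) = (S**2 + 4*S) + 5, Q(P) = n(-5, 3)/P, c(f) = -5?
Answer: -38/3 ≈ -12.667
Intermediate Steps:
n(E, b) = 2 + (2 + b)*(E + b) (n(E, b) = 2 + (b + 2)*(b + E) = 2 + (2 + b)*(E + b))
Q(P) = -8/P (Q(P) = (2 + 3**2 + 2*(-5) + 2*3 - 5*3)/P = (2 + 9 - 10 + 6 - 15)/P = -8/P)
h(S) = 5 + S**2 + 4*S
Q(3) + h(-1)*c(2) = -8/3 + (5 + (-1)**2 + 4*(-1))*(-5) = -8*1/3 + (5 + 1 - 4)*(-5) = -8/3 + 2*(-5) = -8/3 - 10 = -38/3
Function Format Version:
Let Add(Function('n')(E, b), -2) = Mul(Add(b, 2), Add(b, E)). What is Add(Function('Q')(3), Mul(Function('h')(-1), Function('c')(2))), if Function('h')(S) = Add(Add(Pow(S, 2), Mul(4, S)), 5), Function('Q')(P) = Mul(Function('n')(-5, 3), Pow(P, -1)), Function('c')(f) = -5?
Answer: Rational(-38, 3) ≈ -12.667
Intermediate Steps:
Function('n')(E, b) = Add(2, Mul(Add(2, b), Add(E, b))) (Function('n')(E, b) = Add(2, Mul(Add(b, 2), Add(b, E))) = Add(2, Mul(Add(2, b), Add(E, b))))
Function('Q')(P) = Mul(-8, Pow(P, -1)) (Function('Q')(P) = Mul(Add(2, Pow(3, 2), Mul(2, -5), Mul(2, 3), Mul(-5, 3)), Pow(P, -1)) = Mul(Add(2, 9, -10, 6, -15), Pow(P, -1)) = Mul(-8, Pow(P, -1)))
Function('h')(S) = Add(5, Pow(S, 2), Mul(4, S))
Add(Function('Q')(3), Mul(Function('h')(-1), Function('c')(2))) = Add(Mul(-8, Pow(3, -1)), Mul(Add(5, Pow(-1, 2), Mul(4, -1)), -5)) = Add(Mul(-8, Rational(1, 3)), Mul(Add(5, 1, -4), -5)) = Add(Rational(-8, 3), Mul(2, -5)) = Add(Rational(-8, 3), -10) = Rational(-38, 3)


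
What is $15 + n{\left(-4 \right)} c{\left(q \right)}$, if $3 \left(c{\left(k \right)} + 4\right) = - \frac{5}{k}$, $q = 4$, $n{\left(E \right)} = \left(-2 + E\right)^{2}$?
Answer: $-144$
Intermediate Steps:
$c{\left(k \right)} = -4 - \frac{5}{3 k}$ ($c{\left(k \right)} = -4 + \frac{\left(-5\right) \frac{1}{k}}{3} = -4 - \frac{5}{3 k}$)
$15 + n{\left(-4 \right)} c{\left(q \right)} = 15 + \left(-2 - 4\right)^{2} \left(-4 - \frac{5}{3 \cdot 4}\right) = 15 + \left(-6\right)^{2} \left(-4 - \frac{5}{12}\right) = 15 + 36 \left(-4 - \frac{5}{12}\right) = 15 + 36 \left(- \frac{53}{12}\right) = 15 - 159 = -144$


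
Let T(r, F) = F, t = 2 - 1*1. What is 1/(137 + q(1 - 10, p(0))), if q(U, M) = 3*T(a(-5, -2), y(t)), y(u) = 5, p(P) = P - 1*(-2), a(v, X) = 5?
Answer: 1/152 ≈ 0.0065789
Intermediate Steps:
t = 1 (t = 2 - 1 = 1)
p(P) = 2 + P (p(P) = P + 2 = 2 + P)
q(U, M) = 15 (q(U, M) = 3*5 = 15)
1/(137 + q(1 - 10, p(0))) = 1/(137 + 15) = 1/152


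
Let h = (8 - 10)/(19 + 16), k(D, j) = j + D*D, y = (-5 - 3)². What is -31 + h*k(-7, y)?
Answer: -1311/35 ≈ -37.457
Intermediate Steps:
y = 64 (y = (-8)² = 64)
k(D, j) = j + D²
h = -2/35 ≈ -0.057143
-31 + h*k(-7, y) = -31 - 2*(64 + (-7)²)/35 = -31 - 2*(64 + 49)/35 = -31 - 2/35*113 = -31 - 226/35 = -1311/35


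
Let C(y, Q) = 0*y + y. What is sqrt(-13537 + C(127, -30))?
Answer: 3*I*sqrt(1490) ≈ 115.8*I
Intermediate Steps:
C(y, Q) = y (C(y, Q) = 0 + y = y)
sqrt(-13537 + C(127, -30)) = sqrt(-13537 + 127) = sqrt(-13410) = 3*I*sqrt(1490)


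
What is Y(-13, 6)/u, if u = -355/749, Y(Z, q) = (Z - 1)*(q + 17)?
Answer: 241178/355 ≈ 679.38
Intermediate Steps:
Y(Z, q) = (-1 + Z)*(17 + q)
u = -355/749 (u = -355*1/749 = -355/749 ≈ -0.47397)
Y(-13, 6)/u = (-17 - 1*6 + 17*(-13) - 13*6)/(-355/749) = (-17 - 6 - 221 - 78)*(-749/355) = -322*(-749/355) = 241178/355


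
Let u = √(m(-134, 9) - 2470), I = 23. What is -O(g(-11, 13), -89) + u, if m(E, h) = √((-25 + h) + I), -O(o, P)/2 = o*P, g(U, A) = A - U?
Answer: -4272 + I*√(2470 - √7) ≈ -4272.0 + 49.672*I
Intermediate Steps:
O(o, P) = -2*P*o (O(o, P) = -2*o*P = -2*P*o)
m(E, h) = √(-2 + h) (m(E, h) = √((-25 + h) + 23) = √(-2 + h))
u = √(-2470 + √7) (u = √(√(-2 + 9) - 2470) = √(√7 - 2470) = √(-2470 + √7) ≈ 49.672*I)
-O(g(-11, 13), -89) + u = -(-2)*(-89)*(13 - 1*(-11)) + √(-2470 + √7) = -(-2)*(-89)*(13 + 11) + √(-2470 + √7) = -(-2)*(-89)*24 + √(-2470 + √7) = -1*4272 + √(-2470 + √7) = -4272 + √(-2470 + √7)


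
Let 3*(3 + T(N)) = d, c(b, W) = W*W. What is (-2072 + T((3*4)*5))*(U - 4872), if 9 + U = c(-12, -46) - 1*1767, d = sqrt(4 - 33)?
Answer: 9403900 - 4532*I*sqrt(29)/3 ≈ 9.4039e+6 - 8135.2*I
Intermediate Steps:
d = I*sqrt(29) (d = sqrt(-29) = I*sqrt(29) ≈ 5.3852*I)
c(b, W) = W**2
U = 340 (U = -9 + ((-46)**2 - 1*1767) = -9 + (2116 - 1767) = -9 + 349 = 340)
T(N) = -3 + I*sqrt(29)/3 (T(N) = -3 + (I*sqrt(29))/3 = -3 + I*sqrt(29)/3)
(-2072 + T((3*4)*5))*(U - 4872) = (-2072 + (-3 + I*sqrt(29)/3))*(340 - 4872) = (-2075 + I*sqrt(29)/3)*(-4532) = 9403900 - 4532*I*sqrt(29)/3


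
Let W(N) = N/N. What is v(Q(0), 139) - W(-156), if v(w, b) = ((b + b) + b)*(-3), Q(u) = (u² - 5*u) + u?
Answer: -1252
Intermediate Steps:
W(N) = 1
Q(u) = u² - 4*u
v(w, b) = -9*b (v(w, b) = (2*b + b)*(-3) = (3*b)*(-3) = -9*b)
v(Q(0), 139) - W(-156) = -9*139 - 1*1 = -1251 - 1 = -1252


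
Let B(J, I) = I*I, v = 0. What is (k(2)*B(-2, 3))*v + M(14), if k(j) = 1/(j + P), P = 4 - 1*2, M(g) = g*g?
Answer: 196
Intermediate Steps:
B(J, I) = I²
M(g) = g²
P = 2 (P = 4 - 2 = 2)
k(j) = 1/(2 + j) (k(j) = 1/(j + 2) = 1/(2 + j))
(k(2)*B(-2, 3))*v + M(14) = (3²/(2 + 2))*0 + 14² = (9/4)*0 + 196 = 0 + 196 = 196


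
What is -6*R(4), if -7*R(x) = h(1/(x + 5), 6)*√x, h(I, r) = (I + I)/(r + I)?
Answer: 24/385 ≈ 0.062338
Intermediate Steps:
h(I, r) = 2*I/(I + r) (h(I, r) = (2*I)/(I + r) = 2*I/(I + r))
R(x) = -2*√x/(7*(5 + x)*(6 + 1/(5 + x))) (R(x) = -2/((x + 5)*(1/(x + 5) + 6))*√x/7 = -2/((5 + x)*(1/(5 + x) + 6))*√x/7 = -2/((5 + x)*(6 + 1/(5 + x)))*√x/7 = -2*√x/(7*(5 + x)*(6 + 1/(5 + x))))
-6*R(4) = -(-12)*√4/(217 + 42*4) = -(-12)*2/(217 + 168) = -(-12)*2/385 = -6*(-4/385) = 24/385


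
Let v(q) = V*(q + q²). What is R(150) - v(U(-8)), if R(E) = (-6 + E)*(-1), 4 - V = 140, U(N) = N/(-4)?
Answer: 672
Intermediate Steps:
U(N) = -N/4 (U(N) = N*(-¼) = -N/4)
V = -136 (V = 4 - 1*140 = 4 - 140 = -136)
R(E) = 6 - E
v(q) = -136*q - 136*q² (v(q) = -136*(q + q²) = -136*q - 136*q²)
R(150) - v(U(-8)) = (6 - 1*150) - (-136)*(-¼*(-8))*(1 - ¼*(-8)) = (6 - 150) - (-136)*2*(1 + 2) = -144 - (-136)*2*3 = -144 - 1*(-816) = -144 + 816 = 672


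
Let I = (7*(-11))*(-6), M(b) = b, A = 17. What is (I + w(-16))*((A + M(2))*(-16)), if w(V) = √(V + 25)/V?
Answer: -140391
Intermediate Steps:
I = 462 (I = -77*(-6) = 462)
w(V) = √(25 + V)/V
(I + w(-16))*((A + M(2))*(-16)) = (462 + √(25 - 16)/(-16))*((17 + 2)*(-16)) = (462 - √9/16)*(19*(-16)) = (462 - 1/16*3)*(-304) = (462 - 3/16)*(-304) = (7389/16)*(-304) = -140391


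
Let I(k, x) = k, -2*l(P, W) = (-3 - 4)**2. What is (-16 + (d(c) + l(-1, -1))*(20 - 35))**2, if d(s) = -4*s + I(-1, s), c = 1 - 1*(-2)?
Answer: 1194649/4 ≈ 2.9866e+5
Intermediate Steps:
l(P, W) = -49/2 (l(P, W) = -(-3 - 4)**2/2 = -1/2*(-7)**2 = -1/2*49 = -49/2)
c = 3 (c = 1 + 2 = 3)
d(s) = -1 - 4*s (d(s) = -4*s - 1 = -1 - 4*s)
(-16 + (d(c) + l(-1, -1))*(20 - 35))**2 = (-16 + ((-1 - 4*3) - 49/2)*(20 - 35))**2 = (-16 + ((-1 - 12) - 49/2)*(-15))**2 = (-16 + (-13 - 49/2)*(-15))**2 = (-16 - 75/2*(-15))**2 = (-16 + 1125/2)**2 = (1093/2)**2 = 1194649/4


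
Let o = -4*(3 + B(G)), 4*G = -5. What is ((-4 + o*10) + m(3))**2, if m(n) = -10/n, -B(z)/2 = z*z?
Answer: 49/9 ≈ 5.4444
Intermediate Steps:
G = -5/4 (G = (1/4)*(-5) = -5/4 ≈ -1.2500)
B(z) = -2*z**2 (B(z) = -2*z*z = -2*z**2)
o = 1/2 (o = -4*(3 - 2*(-5/4)**2) = -4*(3 - 2*25/16) = -4*(3 - 25/8) = -4*(-1/8) = 1/2 ≈ 0.50000)
((-4 + o*10) + m(3))**2 = ((-4 + (1/2)*10) - 10/3)**2 = ((-4 + 5) - 10*1/3)**2 = (1 - 10/3)**2 = (-7/3)**2 = 49/9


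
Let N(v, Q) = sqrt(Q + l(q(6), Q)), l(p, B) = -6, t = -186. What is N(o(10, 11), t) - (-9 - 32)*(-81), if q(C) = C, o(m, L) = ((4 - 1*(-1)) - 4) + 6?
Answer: -3321 + 8*I*sqrt(3) ≈ -3321.0 + 13.856*I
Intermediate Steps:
o(m, L) = 7 (o(m, L) = ((4 + 1) - 4) + 6 = (5 - 4) + 6 = 1 + 6 = 7)
N(v, Q) = sqrt(-6 + Q) (N(v, Q) = sqrt(Q - 6) = sqrt(-6 + Q))
N(o(10, 11), t) - (-9 - 32)*(-81) = sqrt(-6 - 186) - (-9 - 32)*(-81) = sqrt(-192) - (-41)*(-81) = 8*I*sqrt(3) - 1*3321 = 8*I*sqrt(3) - 3321 = -3321 + 8*I*sqrt(3)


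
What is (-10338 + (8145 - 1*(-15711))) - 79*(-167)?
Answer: 26711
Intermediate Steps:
(-10338 + (8145 - 1*(-15711))) - 79*(-167) = (-10338 + (8145 + 15711)) + 13193 = (-10338 + 23856) + 13193 = 13518 + 13193 = 26711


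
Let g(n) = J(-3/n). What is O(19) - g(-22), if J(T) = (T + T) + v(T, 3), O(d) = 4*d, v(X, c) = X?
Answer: 1663/22 ≈ 75.591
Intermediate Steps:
J(T) = 3*T (J(T) = (T + T) + T = 2*T + T = 3*T)
g(n) = -9/n (g(n) = 3*(-3/n) = -9/n)
O(19) - g(-22) = 4*19 - (-9)/(-22) = 76 - (-9)*(-1)/22 = 76 - 1*9/22 = 76 - 9/22 = 1663/22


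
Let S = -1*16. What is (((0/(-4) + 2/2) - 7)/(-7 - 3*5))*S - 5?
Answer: -103/11 ≈ -9.3636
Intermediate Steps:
S = -16
(((0/(-4) + 2/2) - 7)/(-7 - 3*5))*S - 5 = (((0/(-4) + 2/2) - 7)/(-7 - 3*5))*(-16) - 5 = (((0*(-1/4) + 2*(1/2)) - 7)/(-7 - 15))*(-16) - 5 = (((0 + 1) - 7)/(-22))*(-16) - 5 = ((1 - 7)*(-1/22))*(-16) - 5 = -6*(-1/22)*(-16) - 5 = (3/11)*(-16) - 5 = -48/11 - 5 = -103/11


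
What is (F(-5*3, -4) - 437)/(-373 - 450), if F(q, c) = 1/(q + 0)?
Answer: 6556/12345 ≈ 0.53106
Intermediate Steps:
F(q, c) = 1/q
(F(-5*3, -4) - 437)/(-373 - 450) = (1/(-5*3) - 437)/(-373 - 450) = (1/(-15) - 437)/(-823) = (-1/15 - 437)*(-1/823) = -6556/15*(-1/823) = 6556/12345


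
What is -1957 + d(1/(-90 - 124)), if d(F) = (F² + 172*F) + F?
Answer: -89659793/45796 ≈ -1957.8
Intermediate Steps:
d(F) = F² + 173*F
-1957 + d(1/(-90 - 124)) = -1957 + (173 + 1/(-90 - 124))/(-90 - 124) = -1957 + (173 + 1/(-214))/(-214) = -1957 - (173 - 1/214)/214 = -1957 - 1/214*37021/214 = -1957 - 37021/45796 = -89659793/45796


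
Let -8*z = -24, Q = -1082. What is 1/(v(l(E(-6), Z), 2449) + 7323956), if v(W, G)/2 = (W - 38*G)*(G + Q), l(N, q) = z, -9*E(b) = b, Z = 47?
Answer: -1/247099350 ≈ -4.0470e-9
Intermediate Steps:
E(b) = -b/9
z = 3 (z = -⅛*(-24) = 3)
l(N, q) = 3
v(W, G) = 2*(-1082 + G)*(W - 38*G) (v(W, G) = 2*((W - 38*G)*(G - 1082)) = 2*((W - 38*G)*(-1082 + G)) = 2*((-1082 + G)*(W - 38*G)) = 2*(-1082 + G)*(W - 38*G))
1/(v(l(E(-6), Z), 2449) + 7323956) = 1/((-2164*3 - 76*2449² + 82232*2449 + 2*2449*3) + 7323956) = 1/((-6492 - 76*5997601 + 201386168 + 14694) + 7323956) = 1/((-6492 - 455817676 + 201386168 + 14694) + 7323956) = 1/(-254423306 + 7323956) = 1/(-247099350) = -1/247099350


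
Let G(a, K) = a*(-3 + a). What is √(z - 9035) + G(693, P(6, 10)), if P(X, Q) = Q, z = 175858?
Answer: 478170 + √166823 ≈ 4.7858e+5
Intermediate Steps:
√(z - 9035) + G(693, P(6, 10)) = √(175858 - 9035) + 693*(-3 + 693) = √166823 + 693*690 = √166823 + 478170 = 478170 + √166823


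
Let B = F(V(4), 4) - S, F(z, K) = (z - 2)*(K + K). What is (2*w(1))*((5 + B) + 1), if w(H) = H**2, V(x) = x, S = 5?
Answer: 34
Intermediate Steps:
F(z, K) = 2*K*(-2 + z) (F(z, K) = (-2 + z)*(2*K) = 2*K*(-2 + z))
B = 11 (B = 2*4*(-2 + 4) - 1*5 = 2*4*2 - 5 = 16 - 5 = 11)
(2*w(1))*((5 + B) + 1) = (2*1**2)*((5 + 11) + 1) = (2*1)*(16 + 1) = 2*17 = 34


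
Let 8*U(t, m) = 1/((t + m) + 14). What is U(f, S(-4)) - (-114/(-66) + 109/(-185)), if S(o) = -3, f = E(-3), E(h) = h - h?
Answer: -18343/16280 ≈ -1.1267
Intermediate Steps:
E(h) = 0
f = 0
U(t, m) = 1/(8*(14 + m + t)) (U(t, m) = 1/(8*((t + m) + 14)) = 1/(8*((m + t) + 14)) = 1/(8*(14 + m + t)))
U(f, S(-4)) - (-114/(-66) + 109/(-185)) = 1/(8*(14 - 3 + 0)) - (-114/(-66) + 109/(-185)) = (⅛)/11 - (-114*(-1/66) + 109*(-1/185)) = (⅛)*(1/11) - (19/11 - 109/185) = 1/88 - 1*2316/2035 = 1/88 - 2316/2035 = -18343/16280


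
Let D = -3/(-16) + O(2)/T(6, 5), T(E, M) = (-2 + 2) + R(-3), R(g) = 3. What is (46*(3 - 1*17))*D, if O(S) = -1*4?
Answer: 8855/12 ≈ 737.92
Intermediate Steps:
O(S) = -4
T(E, M) = 3 (T(E, M) = (-2 + 2) + 3 = 0 + 3 = 3)
D = -55/48 (D = -3/(-16) - 4/3 = -3*(-1/16) - 4*1/3 = 3/16 - 4/3 = -55/48 ≈ -1.1458)
(46*(3 - 1*17))*D = (46*(3 - 1*17))*(-55/48) = (46*(3 - 17))*(-55/48) = (46*(-14))*(-55/48) = -644*(-55/48) = 8855/12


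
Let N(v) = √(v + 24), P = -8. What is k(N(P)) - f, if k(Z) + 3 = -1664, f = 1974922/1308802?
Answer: -1091873928/654401 ≈ -1668.5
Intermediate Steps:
N(v) = √(24 + v)
f = 987461/654401 (f = 1974922*(1/1308802) = 987461/654401 ≈ 1.5090)
k(Z) = -1667 (k(Z) = -3 - 1664 = -1667)
k(N(P)) - f = -1667 - 1*987461/654401 = -1667 - 987461/654401 = -1091873928/654401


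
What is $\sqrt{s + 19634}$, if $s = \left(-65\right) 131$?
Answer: $\sqrt{11119} \approx 105.45$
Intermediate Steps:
$s = -8515$
$\sqrt{s + 19634} = \sqrt{-8515 + 19634} = \sqrt{11119}$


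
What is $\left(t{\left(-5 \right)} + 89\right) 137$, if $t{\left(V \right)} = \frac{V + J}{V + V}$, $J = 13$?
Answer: $\frac{60417}{5} \approx 12083.0$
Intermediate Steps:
$t{\left(V \right)} = \frac{13 + V}{2 V}$ ($t{\left(V \right)} = \frac{V + 13}{V + V} = \frac{13 + V}{2 V}$)
$\left(t{\left(-5 \right)} + 89\right) 137 = \left(\frac{13 - 5}{2 \left(-5\right)} + 89\right) 137 = \left(\frac{1}{2} \left(- \frac{1}{5}\right) 8 + 89\right) 137 = \left(- \frac{4}{5} + 89\right) 137 = \frac{441}{5} \cdot 137 = \frac{60417}{5}$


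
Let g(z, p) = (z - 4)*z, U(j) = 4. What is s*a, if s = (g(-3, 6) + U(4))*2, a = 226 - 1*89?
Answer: 6850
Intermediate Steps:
a = 137 (a = 226 - 89 = 137)
g(z, p) = z*(-4 + z) (g(z, p) = (-4 + z)*z = z*(-4 + z))
s = 50 (s = (-3*(-4 - 3) + 4)*2 = (-3*(-7) + 4)*2 = (21 + 4)*2 = 25*2 = 50)
s*a = 50*137 = 6850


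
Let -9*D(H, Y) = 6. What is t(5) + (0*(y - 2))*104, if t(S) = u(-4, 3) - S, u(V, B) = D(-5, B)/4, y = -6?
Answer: -31/6 ≈ -5.1667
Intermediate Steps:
D(H, Y) = -2/3 (D(H, Y) = -1/9*6 = -2/3)
u(V, B) = -1/6 (u(V, B) = -2/3/4 = -2/3*1/4 = -1/6)
t(S) = -1/6 - S
t(5) + (0*(y - 2))*104 = (-1/6 - 1*5) + (0*(-6 - 2))*104 = (-1/6 - 5) + (0*(-8))*104 = -31/6 + 0*104 = -31/6 + 0 = -31/6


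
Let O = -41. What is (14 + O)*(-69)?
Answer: 1863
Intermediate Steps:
(14 + O)*(-69) = (14 - 41)*(-69) = -27*(-69) = 1863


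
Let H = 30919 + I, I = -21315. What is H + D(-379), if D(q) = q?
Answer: 9225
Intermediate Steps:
H = 9604 (H = 30919 - 21315 = 9604)
H + D(-379) = 9604 - 379 = 9225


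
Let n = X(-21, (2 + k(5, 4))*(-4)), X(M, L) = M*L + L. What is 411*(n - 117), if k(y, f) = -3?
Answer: -80967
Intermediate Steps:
X(M, L) = L + L*M (X(M, L) = L*M + L = L + L*M)
n = -80 (n = ((2 - 3)*(-4))*(1 - 21) = -1*(-4)*(-20) = 4*(-20) = -80)
411*(n - 117) = 411*(-80 - 117) = 411*(-197) = -80967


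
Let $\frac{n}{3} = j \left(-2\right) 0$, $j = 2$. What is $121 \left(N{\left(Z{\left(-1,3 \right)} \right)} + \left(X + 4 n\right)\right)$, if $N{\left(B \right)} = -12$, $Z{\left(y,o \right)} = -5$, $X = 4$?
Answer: $-968$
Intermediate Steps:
$n = 0$ ($n = 3 \cdot 2 \left(-2\right) 0 = 3 \left(\left(-4\right) 0\right) = 3 \cdot 0 = 0$)
$121 \left(N{\left(Z{\left(-1,3 \right)} \right)} + \left(X + 4 n\right)\right) = 121 \left(-12 + \left(4 + 4 \cdot 0\right)\right) = 121 \left(-12 + \left(4 + 0\right)\right) = 121 \left(-12 + 4\right) = 121 \left(-8\right) = -968$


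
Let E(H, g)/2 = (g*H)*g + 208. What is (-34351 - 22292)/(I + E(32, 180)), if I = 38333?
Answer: -56643/2112349 ≈ -0.026815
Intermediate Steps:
E(H, g) = 416 + 2*H*g² (E(H, g) = 2*((g*H)*g + 208) = 2*((H*g)*g + 208) = 2*(H*g² + 208) = 2*(208 + H*g²) = 416 + 2*H*g²)
(-34351 - 22292)/(I + E(32, 180)) = (-34351 - 22292)/(38333 + (416 + 2*32*180²)) = -56643/(38333 + (416 + 2*32*32400)) = -56643/(38333 + (416 + 2073600)) = -56643/(38333 + 2074016) = -56643/2112349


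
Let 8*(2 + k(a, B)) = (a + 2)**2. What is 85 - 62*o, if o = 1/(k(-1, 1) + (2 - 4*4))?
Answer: 11291/127 ≈ 88.906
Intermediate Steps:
k(a, B) = -2 + (2 + a)**2/8 (k(a, B) = -2 + (a + 2)**2/8 = -2 + (2 + a)**2/8)
o = -8/127 (o = 1/((-2 + (2 - 1)**2/8) + (2 - 4*4)) = 1/((-2 + (1/8)*1**2) + (2 - 16)) = 1/((-2 + (1/8)*1) - 14) = 1/((-2 + 1/8) - 14) = 1/(-15/8 - 14) = 1/(-127/8) = -8/127 ≈ -0.062992)
85 - 62*o = 85 - 62*(-8/127) = 85 + 496/127 = 11291/127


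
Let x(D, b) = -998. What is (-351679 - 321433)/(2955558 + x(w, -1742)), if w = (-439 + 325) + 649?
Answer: -84139/369320 ≈ -0.22782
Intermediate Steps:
w = 535 (w = -114 + 649 = 535)
(-351679 - 321433)/(2955558 + x(w, -1742)) = (-351679 - 321433)/(2955558 - 998) = -673112/2954560 = -673112*1/2954560 = -84139/369320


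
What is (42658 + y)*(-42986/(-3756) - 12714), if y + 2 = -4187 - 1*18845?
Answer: -234069174988/939 ≈ -2.4927e+8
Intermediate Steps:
y = -23034 (y = -2 + (-4187 - 1*18845) = -2 + (-4187 - 18845) = -2 - 23032 = -23034)
(42658 + y)*(-42986/(-3756) - 12714) = (42658 - 23034)*(-42986/(-3756) - 12714) = 19624*(-42986*(-1/3756) - 12714) = 19624*(21493/1878 - 12714) = 19624*(-23855399/1878) = -234069174988/939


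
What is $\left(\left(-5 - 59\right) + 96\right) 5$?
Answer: $160$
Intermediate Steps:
$\left(\left(-5 - 59\right) + 96\right) 5 = \left(-64 + 96\right) 5 = 32 \cdot 5 = 160$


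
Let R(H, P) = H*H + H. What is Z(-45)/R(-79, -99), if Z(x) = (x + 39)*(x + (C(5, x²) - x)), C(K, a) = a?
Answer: -2025/1027 ≈ -1.9718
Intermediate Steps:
R(H, P) = H + H² (R(H, P) = H² + H = H + H²)
Z(x) = x²*(39 + x) (Z(x) = (x + 39)*(x + (x² - x)) = (39 + x)*x² = x²*(39 + x))
Z(-45)/R(-79, -99) = ((-45)²*(39 - 45))/((-79*(1 - 79))) = (2025*(-6))/((-79*(-78))) = -12150/6162 = -12150*1/6162 = -2025/1027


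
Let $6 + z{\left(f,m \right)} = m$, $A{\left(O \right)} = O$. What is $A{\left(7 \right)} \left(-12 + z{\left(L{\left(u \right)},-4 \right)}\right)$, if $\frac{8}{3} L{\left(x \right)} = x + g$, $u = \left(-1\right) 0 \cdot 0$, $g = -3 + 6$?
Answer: $-154$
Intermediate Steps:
$g = 3$
$u = 0$ ($u = 0 \cdot 0 = 0$)
$L{\left(x \right)} = \frac{9}{8} + \frac{3 x}{8}$ ($L{\left(x \right)} = \frac{3 \left(x + 3\right)}{8} = \frac{3 \left(3 + x\right)}{8} = \frac{9}{8} + \frac{3 x}{8}$)
$z{\left(f,m \right)} = -6 + m$
$A{\left(7 \right)} \left(-12 + z{\left(L{\left(u \right)},-4 \right)}\right) = 7 \left(-12 - 10\right) = 7 \left(-22\right) = -154$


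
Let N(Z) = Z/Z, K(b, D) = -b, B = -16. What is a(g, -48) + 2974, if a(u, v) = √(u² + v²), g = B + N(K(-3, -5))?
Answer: 2974 + 3*√281 ≈ 3024.3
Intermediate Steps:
N(Z) = 1
g = -15 (g = -16 + 1 = -15)
a(g, -48) + 2974 = √((-15)² + (-48)²) + 2974 = √(225 + 2304) + 2974 = √2529 + 2974 = 3*√281 + 2974 = 2974 + 3*√281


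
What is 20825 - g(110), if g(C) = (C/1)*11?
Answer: 19615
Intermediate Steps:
g(C) = 11*C (g(C) = (C*1)*11 = C*11 = 11*C)
20825 - g(110) = 20825 - 11*110 = 20825 - 1*1210 = 20825 - 1210 = 19615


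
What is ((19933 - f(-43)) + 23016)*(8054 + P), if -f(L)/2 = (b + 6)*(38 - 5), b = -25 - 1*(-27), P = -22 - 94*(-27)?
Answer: 459551890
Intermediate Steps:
P = 2516 (P = -22 + 2538 = 2516)
b = 2 (b = -25 + 27 = 2)
f(L) = -528 (f(L) = -2*(2 + 6)*(38 - 5) = -16*33 = -2*264 = -528)
((19933 - f(-43)) + 23016)*(8054 + P) = ((19933 - 1*(-528)) + 23016)*(8054 + 2516) = ((19933 + 528) + 23016)*10570 = (20461 + 23016)*10570 = 43477*10570 = 459551890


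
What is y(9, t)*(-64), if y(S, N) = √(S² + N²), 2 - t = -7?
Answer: -576*√2 ≈ -814.59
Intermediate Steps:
t = 9 (t = 2 - 1*(-7) = 2 + 7 = 9)
y(S, N) = √(N² + S²)
y(9, t)*(-64) = √(9² + 9²)*(-64) = √(81 + 81)*(-64) = √162*(-64) = (9*√2)*(-64) = -576*√2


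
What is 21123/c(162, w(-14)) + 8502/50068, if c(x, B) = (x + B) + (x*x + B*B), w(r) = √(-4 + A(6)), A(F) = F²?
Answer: 2118943289316/2187245025701 - 21123*√2/174741953 ≈ 0.96860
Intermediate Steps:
w(r) = 4*√2 (w(r) = √(-4 + 6²) = √(-4 + 36) = √32 = 4*√2)
c(x, B) = B + x + B² + x² (c(x, B) = (B + x) + (x² + B²) = (B + x) + (B² + x²) = B + x + B² + x²)
21123/c(162, w(-14)) + 8502/50068 = 21123/(4*√2 + 162 + (4*√2)² + 162²) + 8502/50068 = 21123/(4*√2 + 162 + 32 + 26244) + 8502*(1/50068) = 21123/(26438 + 4*√2) + 4251/25034 = 4251/25034 + 21123/(26438 + 4*√2)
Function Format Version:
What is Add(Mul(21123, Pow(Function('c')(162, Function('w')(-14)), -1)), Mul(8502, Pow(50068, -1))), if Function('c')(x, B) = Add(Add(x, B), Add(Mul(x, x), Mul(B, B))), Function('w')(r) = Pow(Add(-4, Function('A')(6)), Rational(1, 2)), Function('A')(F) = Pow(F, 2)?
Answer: Add(Rational(2118943289316, 2187245025701), Mul(Rational(-21123, 174741953), Pow(2, Rational(1, 2)))) ≈ 0.96860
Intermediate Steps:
Function('w')(r) = Mul(4, Pow(2, Rational(1, 2))) (Function('w')(r) = Pow(Add(-4, Pow(6, 2)), Rational(1, 2)) = Pow(Add(-4, 36), Rational(1, 2)) = Pow(32, Rational(1, 2)) = Mul(4, Pow(2, Rational(1, 2))))
Function('c')(x, B) = Add(B, x, Pow(B, 2), Pow(x, 2)) (Function('c')(x, B) = Add(Add(B, x), Add(Pow(x, 2), Pow(B, 2))) = Add(Add(B, x), Add(Pow(B, 2), Pow(x, 2))) = Add(B, x, Pow(B, 2), Pow(x, 2)))
Add(Mul(21123, Pow(Function('c')(162, Function('w')(-14)), -1)), Mul(8502, Pow(50068, -1))) = Add(Mul(21123, Pow(Add(Mul(4, Pow(2, Rational(1, 2))), 162, Pow(Mul(4, Pow(2, Rational(1, 2))), 2), Pow(162, 2)), -1)), Mul(8502, Pow(50068, -1))) = Add(Mul(21123, Pow(Add(Mul(4, Pow(2, Rational(1, 2))), 162, 32, 26244), -1)), Mul(8502, Rational(1, 50068))) = Add(Mul(21123, Pow(Add(26438, Mul(4, Pow(2, Rational(1, 2)))), -1)), Rational(4251, 25034)) = Add(Rational(4251, 25034), Mul(21123, Pow(Add(26438, Mul(4, Pow(2, Rational(1, 2)))), -1)))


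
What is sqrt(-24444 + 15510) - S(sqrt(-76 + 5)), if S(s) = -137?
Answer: 137 + I*sqrt(8934) ≈ 137.0 + 94.52*I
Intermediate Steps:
sqrt(-24444 + 15510) - S(sqrt(-76 + 5)) = sqrt(-24444 + 15510) - 1*(-137) = sqrt(-8934) + 137 = I*sqrt(8934) + 137 = 137 + I*sqrt(8934)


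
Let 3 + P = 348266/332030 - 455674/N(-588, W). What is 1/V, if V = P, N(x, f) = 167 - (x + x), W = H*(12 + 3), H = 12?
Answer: -222958145/76083732926 ≈ -0.0029304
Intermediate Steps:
W = 180 (W = 12*(12 + 3) = 12*15 = 180)
N(x, f) = 167 - 2*x
P = -76083732926/222958145 (P = -3 + (348266/332030 - 455674/(167 - 2*(-588))) = -3 + (348266*(1/332030) - 455674/(167 + 1176)) = -3 + (174133/166015 - 455674/1343) = -3 - 75414858491/222958145 = -76083732926/222958145 ≈ -341.25)
V = -76083732926/222958145 ≈ -341.25
1/V = 1/(-76083732926/222958145) = -222958145/76083732926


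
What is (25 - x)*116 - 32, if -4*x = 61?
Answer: 4637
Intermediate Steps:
x = -61/4 (x = -¼*61 = -61/4 ≈ -15.250)
(25 - x)*116 - 32 = (25 - 1*(-61/4))*116 - 32 = (25 + 61/4)*116 - 32 = (161/4)*116 - 32 = 4669 - 32 = 4637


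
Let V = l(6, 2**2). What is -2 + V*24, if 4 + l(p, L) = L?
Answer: -2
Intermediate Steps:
l(p, L) = -4 + L
V = 0 (V = -4 + 2**2 = -4 + 4 = 0)
-2 + V*24 = -2 + 0*24 = -2 + 0 = -2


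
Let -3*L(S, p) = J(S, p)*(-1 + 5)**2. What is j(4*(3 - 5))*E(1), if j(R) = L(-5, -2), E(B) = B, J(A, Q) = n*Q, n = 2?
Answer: 64/3 ≈ 21.333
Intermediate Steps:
J(A, Q) = 2*Q
L(S, p) = -32*p/3 (L(S, p) = -2*p*(-1 + 5)**2/3 = -2*p*4**2/3 = -2*p*16/3 = -32*p/3)
j(R) = 64/3 (j(R) = -32/3*(-2) = 64/3)
j(4*(3 - 5))*E(1) = (64/3)*1 = 64/3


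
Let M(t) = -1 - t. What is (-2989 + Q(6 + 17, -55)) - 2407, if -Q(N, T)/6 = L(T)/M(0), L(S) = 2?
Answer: -5384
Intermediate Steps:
Q(N, T) = 12 (Q(N, T) = -12/(-1 - 1*0) = -12/(-1 + 0) = -12/(-1) = -12*(-1) = -6*(-2) = 12)
(-2989 + Q(6 + 17, -55)) - 2407 = (-2989 + 12) - 2407 = -2977 - 2407 = -5384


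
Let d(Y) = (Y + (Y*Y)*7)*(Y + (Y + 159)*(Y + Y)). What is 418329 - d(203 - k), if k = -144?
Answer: -296397171981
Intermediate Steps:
d(Y) = (Y + 7*Y²)*(Y + 2*Y*(159 + Y)) (d(Y) = (Y + Y²*7)*(Y + (159 + Y)*(2*Y)) = (Y + 7*Y²)*(Y + 2*Y*(159 + Y)))
418329 - d(203 - k) = 418329 - (203 - 1*(-144))²*(319 + 14*(203 - 1*(-144))² + 2235*(203 - 1*(-144))) = 418329 - (203 + 144)²*(319 + 14*(203 + 144)² + 2235*(203 + 144)) = 418329 - 347²*(319 + 14*347² + 2235*347) = 418329 - 120409*(319 + 14*120409 + 775545) = 418329 - 120409*(319 + 1685726 + 775545) = 418329 - 120409*2461590 = 418329 - 1*296397590310 = 418329 - 296397590310 = -296397171981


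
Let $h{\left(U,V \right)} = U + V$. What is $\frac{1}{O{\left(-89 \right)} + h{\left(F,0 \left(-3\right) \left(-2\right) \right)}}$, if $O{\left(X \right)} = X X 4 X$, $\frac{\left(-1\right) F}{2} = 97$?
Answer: $- \frac{1}{2820070} \approx -3.546 \cdot 10^{-7}$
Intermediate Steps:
$F = -194$ ($F = \left(-2\right) 97 = -194$)
$O{\left(X \right)} = 4 X^{3}$ ($O{\left(X \right)} = X^{2} \cdot 4 X = 4 X^{2} X = 4 X^{3}$)
$\frac{1}{O{\left(-89 \right)} + h{\left(F,0 \left(-3\right) \left(-2\right) \right)}} = \frac{1}{4 \left(-89\right)^{3} - \left(194 - 0 \left(-3\right) \left(-2\right)\right)} = \frac{1}{4 \left(-704969\right) + \left(-194 + 0 \left(-2\right)\right)} = \frac{1}{-2819876 + \left(-194 + 0\right)} = \frac{1}{-2819876 - 194} = \frac{1}{-2820070} = - \frac{1}{2820070}$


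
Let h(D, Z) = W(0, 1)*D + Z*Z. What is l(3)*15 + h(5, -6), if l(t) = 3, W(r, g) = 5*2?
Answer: 131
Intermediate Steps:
W(r, g) = 10
h(D, Z) = Z**2 + 10*D (h(D, Z) = 10*D + Z*Z = 10*D + Z**2 = Z**2 + 10*D)
l(3)*15 + h(5, -6) = 3*15 + ((-6)**2 + 10*5) = 45 + (36 + 50) = 45 + 86 = 131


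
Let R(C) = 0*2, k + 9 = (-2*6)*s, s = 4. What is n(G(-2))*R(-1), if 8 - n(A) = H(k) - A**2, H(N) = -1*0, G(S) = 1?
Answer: 0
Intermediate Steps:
k = -57 (k = -9 - 2*6*4 = -9 - 12*4 = -9 - 48 = -57)
R(C) = 0
H(N) = 0
n(A) = 8 + A**2 (n(A) = 8 - (0 - A**2) = 8 - (-1)*A**2 = 8 + A**2)
n(G(-2))*R(-1) = (8 + 1**2)*0 = (8 + 1)*0 = 9*0 = 0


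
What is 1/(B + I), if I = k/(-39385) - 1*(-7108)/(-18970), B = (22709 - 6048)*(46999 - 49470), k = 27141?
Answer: -14942669/615179701980706 ≈ -2.4290e-8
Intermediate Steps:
B = -41169331 (B = 16661*(-2471) = -41169331)
I = -15896267/14942669 (I = 27141/(-39385) - 1*(-7108)/(-18970) = 27141*(-1/39385) + 7108*(-1/18970) = -27141/39385 - 3554/9485 = -15896267/14942669 ≈ -1.0638)
1/(B + I) = 1/(-41169331 - 15896267/14942669) = 1/(-615179701980706/14942669) = -14942669/615179701980706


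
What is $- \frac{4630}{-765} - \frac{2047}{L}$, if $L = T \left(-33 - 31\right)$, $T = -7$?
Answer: $\frac{101657}{68544} \approx 1.4831$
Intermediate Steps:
$L = 448$ ($L = - 7 \left(-33 - 31\right) = \left(-7\right) \left(-64\right) = 448$)
$- \frac{4630}{-765} - \frac{2047}{L} = - \frac{4630}{-765} - \frac{2047}{448} = \left(-4630\right) \left(- \frac{1}{765}\right) - \frac{2047}{448} = \frac{926}{153} - \frac{2047}{448} = \frac{101657}{68544}$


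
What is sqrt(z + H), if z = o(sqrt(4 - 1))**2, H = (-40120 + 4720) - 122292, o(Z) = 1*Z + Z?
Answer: 12*I*sqrt(1095) ≈ 397.09*I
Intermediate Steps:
o(Z) = 2*Z (o(Z) = Z + Z = 2*Z)
H = -157692 (H = -35400 - 122292 = -157692)
z = 12 (z = (2*sqrt(4 - 1))**2 = (2*sqrt(3))**2 = 12)
sqrt(z + H) = sqrt(12 - 157692) = sqrt(-157680) = 12*I*sqrt(1095)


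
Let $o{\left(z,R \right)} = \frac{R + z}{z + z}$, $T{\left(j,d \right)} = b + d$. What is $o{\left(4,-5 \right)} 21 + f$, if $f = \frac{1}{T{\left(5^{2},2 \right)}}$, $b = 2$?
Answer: $- \frac{19}{8} \approx -2.375$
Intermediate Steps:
$T{\left(j,d \right)} = 2 + d$
$o{\left(z,R \right)} = \frac{R + z}{2 z}$
$f = \frac{1}{4}$ ($f = \frac{1}{2 + 2} = \frac{1}{4} \approx 0.25$)
$o{\left(4,-5 \right)} 21 + f = \frac{-5 + 4}{2 \cdot 4} \cdot 21 + \frac{1}{4} = \frac{1}{2} \cdot \frac{1}{4} \left(-1\right) 21 + \frac{1}{4} = \left(- \frac{1}{8}\right) 21 + \frac{1}{4} = - \frac{21}{8} + \frac{1}{4} = - \frac{19}{8}$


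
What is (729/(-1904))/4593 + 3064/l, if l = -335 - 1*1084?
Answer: -8931978353/4136419056 ≈ -2.1594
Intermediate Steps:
l = -1419 (l = -335 - 1084 = -1419)
(729/(-1904))/4593 + 3064/l = (729/(-1904))/4593 + 3064/(-1419) = (729*(-1/1904))*(1/4593) + 3064*(-1/1419) = -729/1904*1/4593 - 3064/1419 = -243/2915024 - 3064/1419 = -8931978353/4136419056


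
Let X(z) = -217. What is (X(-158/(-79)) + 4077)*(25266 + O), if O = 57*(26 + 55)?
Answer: 115348380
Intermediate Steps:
O = 4617 (O = 57*81 = 4617)
(X(-158/(-79)) + 4077)*(25266 + O) = (-217 + 4077)*(25266 + 4617) = 3860*29883 = 115348380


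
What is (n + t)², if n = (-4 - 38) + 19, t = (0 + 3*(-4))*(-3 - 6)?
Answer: 7225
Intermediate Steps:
t = 108 (t = (0 - 12)*(-9) = -12*(-9) = 108)
n = -23 (n = -42 + 19 = -23)
(n + t)² = (-23 + 108)² = 85² = 7225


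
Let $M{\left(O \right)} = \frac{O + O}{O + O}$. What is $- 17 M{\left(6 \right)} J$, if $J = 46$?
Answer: $-782$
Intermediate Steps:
$M{\left(O \right)} = 1$ ($M{\left(O \right)} = \frac{2 O}{2 O} = 2 O \frac{1}{2 O} = 1$)
$- 17 M{\left(6 \right)} J = \left(-17\right) 1 \cdot 46 = \left(-17\right) 46 = -782$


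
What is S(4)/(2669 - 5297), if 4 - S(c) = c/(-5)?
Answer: -2/1095 ≈ -0.0018265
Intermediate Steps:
S(c) = 4 + c/5 (S(c) = 4 - c/(-5) = 4 - c*(-1)/5 = 4 - (-1)*c/5 = 4 + c/5)
S(4)/(2669 - 5297) = (4 + (⅕)*4)/(2669 - 5297) = (4 + ⅘)/(-2628) = (24/5)*(-1/2628) = -2/1095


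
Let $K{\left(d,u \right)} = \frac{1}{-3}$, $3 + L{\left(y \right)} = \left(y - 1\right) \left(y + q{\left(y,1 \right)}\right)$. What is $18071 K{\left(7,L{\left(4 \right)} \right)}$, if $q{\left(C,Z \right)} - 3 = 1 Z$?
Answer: $- \frac{18071}{3} \approx -6023.7$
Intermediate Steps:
$q{\left(C,Z \right)} = 3 + Z$ ($q{\left(C,Z \right)} = 3 + 1 Z = 3 + Z$)
$L{\left(y \right)} = -3 + \left(-1 + y\right) \left(4 + y\right)$ ($L{\left(y \right)} = -3 + \left(y - 1\right) \left(y + \left(3 + 1\right)\right) = -3 + \left(-1 + y\right) \left(y + 4\right) = -3 + \left(-1 + y\right) \left(4 + y\right)$)
$K{\left(d,u \right)} = - \frac{1}{3}$
$18071 K{\left(7,L{\left(4 \right)} \right)} = 18071 \left(- \frac{1}{3}\right) = - \frac{18071}{3}$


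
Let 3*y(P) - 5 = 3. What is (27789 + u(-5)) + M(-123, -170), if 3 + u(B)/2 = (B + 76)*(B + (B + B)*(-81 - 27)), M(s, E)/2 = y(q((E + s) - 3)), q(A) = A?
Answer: 541315/3 ≈ 1.8044e+5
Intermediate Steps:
y(P) = 8/3 (y(P) = 5/3 + (1/3)*3 = 5/3 + 1 = 8/3)
M(s, E) = 16/3 (M(s, E) = 2*(8/3) = 16/3)
u(B) = -6 - 430*B*(76 + B) (u(B) = -6 + 2*((B + 76)*(B + (B + B)*(-81 - 27))) = -6 + 2*((76 + B)*(B + (2*B)*(-108))) = -6 + 2*((76 + B)*(B - 216*B)) = -6 + 2*((76 + B)*(-215*B)) = -6 + 2*(-215*B*(76 + B)) = -6 - 430*B*(76 + B))
(27789 + u(-5)) + M(-123, -170) = (27789 + (-6 - 32680*(-5) - 430*(-5)**2)) + 16/3 = (27789 + (-6 + 163400 - 430*25)) + 16/3 = (27789 + (-6 + 163400 - 10750)) + 16/3 = (27789 + 152644) + 16/3 = 180433 + 16/3 = 541315/3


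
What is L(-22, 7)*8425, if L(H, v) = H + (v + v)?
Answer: -67400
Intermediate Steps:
L(H, v) = H + 2*v
L(-22, 7)*8425 = (-22 + 2*7)*8425 = (-22 + 14)*8425 = -8*8425 = -67400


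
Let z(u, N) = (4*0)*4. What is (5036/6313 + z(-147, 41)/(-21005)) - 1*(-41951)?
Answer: 264841699/6313 ≈ 41952.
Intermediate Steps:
z(u, N) = 0 (z(u, N) = 0*4 = 0)
(5036/6313 + z(-147, 41)/(-21005)) - 1*(-41951) = (5036/6313 + 0/(-21005)) - 1*(-41951) = (5036*(1/6313) + 0*(-1/21005)) + 41951 = (5036/6313 + 0) + 41951 = 5036/6313 + 41951 = 264841699/6313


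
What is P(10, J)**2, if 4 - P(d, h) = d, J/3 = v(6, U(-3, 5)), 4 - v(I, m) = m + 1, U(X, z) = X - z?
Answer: 36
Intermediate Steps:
v(I, m) = 3 - m (v(I, m) = 4 - (m + 1) = 4 - (1 + m) = 4 + (-1 - m) = 3 - m)
J = 33 (J = 3*(3 - (-3 - 1*5)) = 3*(3 - (-3 - 5)) = 3*(3 - 1*(-8)) = 3*(3 + 8) = 3*11 = 33)
P(d, h) = 4 - d
P(10, J)**2 = (4 - 1*10)**2 = (4 - 10)**2 = (-6)**2 = 36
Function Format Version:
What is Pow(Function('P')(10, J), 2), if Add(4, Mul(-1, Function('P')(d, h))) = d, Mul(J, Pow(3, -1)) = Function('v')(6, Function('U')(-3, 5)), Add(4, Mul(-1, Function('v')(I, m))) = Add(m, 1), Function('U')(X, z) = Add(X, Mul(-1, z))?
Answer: 36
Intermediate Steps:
Function('v')(I, m) = Add(3, Mul(-1, m)) (Function('v')(I, m) = Add(4, Mul(-1, Add(m, 1))) = Add(4, Mul(-1, Add(1, m))) = Add(4, Add(-1, Mul(-1, m))) = Add(3, Mul(-1, m)))
J = 33 (J = Mul(3, Add(3, Mul(-1, Add(-3, Mul(-1, 5))))) = Mul(3, Add(3, Mul(-1, Add(-3, -5)))) = Mul(3, Add(3, Mul(-1, -8))) = Mul(3, Add(3, 8)) = Mul(3, 11) = 33)
Function('P')(d, h) = Add(4, Mul(-1, d))
Pow(Function('P')(10, J), 2) = Pow(Add(4, Mul(-1, 10)), 2) = Pow(Add(4, -10), 2) = Pow(-6, 2) = 36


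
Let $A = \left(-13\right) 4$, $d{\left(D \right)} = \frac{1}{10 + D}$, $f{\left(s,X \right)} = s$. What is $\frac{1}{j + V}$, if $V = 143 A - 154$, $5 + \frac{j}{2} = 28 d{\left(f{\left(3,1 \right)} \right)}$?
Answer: $- \frac{13}{98744} \approx -0.00013165$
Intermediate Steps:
$A = -52$
$j = - \frac{74}{13}$ ($j = -10 + 2 \frac{28}{10 + 3} = -10 + 2 \cdot \frac{28}{13} = -10 + \frac{56}{13} = - \frac{74}{13} \approx -5.6923$)
$V = -7590$ ($V = 143 \left(-52\right) - 154 = -7436 - 154 = -7590$)
$\frac{1}{j + V} = \frac{1}{- \frac{74}{13} - 7590} = \frac{1}{- \frac{98744}{13}} = - \frac{13}{98744}$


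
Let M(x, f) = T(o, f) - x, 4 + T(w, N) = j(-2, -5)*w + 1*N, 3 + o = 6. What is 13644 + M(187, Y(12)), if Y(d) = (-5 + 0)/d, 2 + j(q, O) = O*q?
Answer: 161719/12 ≈ 13477.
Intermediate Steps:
o = 3 (o = -3 + 6 = 3)
j(q, O) = -2 + O*q
Y(d) = -5/d
T(w, N) = -4 + N + 8*w (T(w, N) = -4 + ((-2 - 5*(-2))*w + 1*N) = -4 + ((-2 + 10)*w + N) = -4 + (8*w + N) = -4 + (N + 8*w) = -4 + N + 8*w)
M(x, f) = 20 + f - x (M(x, f) = (-4 + f + 8*3) - x = (-4 + f + 24) - x = (20 + f) - x = 20 + f - x)
13644 + M(187, Y(12)) = 13644 + (20 - 5/12 - 1*187) = 13644 + (20 - 5*1/12 - 187) = 13644 + (20 - 5/12 - 187) = 13644 - 2009/12 = 161719/12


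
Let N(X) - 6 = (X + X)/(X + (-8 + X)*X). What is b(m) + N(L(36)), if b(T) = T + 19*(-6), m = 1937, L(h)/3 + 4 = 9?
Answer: 7317/4 ≈ 1829.3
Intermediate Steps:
L(h) = 15 (L(h) = -12 + 3*9 = -12 + 27 = 15)
b(T) = -114 + T (b(T) = T - 114 = -114 + T)
N(X) = 6 + 2*X/(X + X*(-8 + X)) (N(X) = 6 + (X + X)/(X + (-8 + X)*X) = 6 + (2*X)/(X + X*(-8 + X)) = 6 + 2*X/(X + X*(-8 + X)))
b(m) + N(L(36)) = (-114 + 1937) + 2*(-20 + 3*15)/(-7 + 15) = 1823 + 2*(-20 + 45)/8 = 1823 + 2*(⅛)*25 = 1823 + 25/4 = 7317/4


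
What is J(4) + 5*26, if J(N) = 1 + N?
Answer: 135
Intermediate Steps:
J(4) + 5*26 = (1 + 4) + 5*26 = 5 + 130 = 135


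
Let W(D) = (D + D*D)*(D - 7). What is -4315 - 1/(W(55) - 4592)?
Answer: -618115121/143248 ≈ -4315.0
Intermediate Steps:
W(D) = (-7 + D)*(D + D²) (W(D) = (D + D²)*(-7 + D) = (-7 + D)*(D + D²))
-4315 - 1/(W(55) - 4592) = -4315 - 1/(55*(-7 + 55² - 6*55) - 4592) = -4315 - 1/(55*(-7 + 3025 - 330) - 4592) = -4315 - 1/(55*2688 - 4592) = -4315 - 1/(147840 - 4592) = -4315 - 1/143248 = -618115121/143248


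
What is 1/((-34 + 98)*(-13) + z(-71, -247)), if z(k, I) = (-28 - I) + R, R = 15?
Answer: -1/598 ≈ -0.0016722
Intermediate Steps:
z(k, I) = -13 - I (z(k, I) = (-28 - I) + 15 = -13 - I)
1/((-34 + 98)*(-13) + z(-71, -247)) = 1/((-34 + 98)*(-13) + (-13 - 1*(-247))) = 1/(64*(-13) + (-13 + 247)) = 1/(-832 + 234) = 1/(-598) = -1/598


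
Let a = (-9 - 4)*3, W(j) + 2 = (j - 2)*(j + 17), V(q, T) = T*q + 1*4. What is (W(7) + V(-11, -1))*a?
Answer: -5187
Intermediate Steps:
V(q, T) = 4 + T*q (V(q, T) = T*q + 4 = 4 + T*q)
W(j) = -2 + (-2 + j)*(17 + j) (W(j) = -2 + (j - 2)*(j + 17) = -2 + (-2 + j)*(17 + j))
a = -39 (a = -13*3 = -39)
(W(7) + V(-11, -1))*a = ((-36 + 7**2 + 15*7) + (4 - 1*(-11)))*(-39) = ((-36 + 49 + 105) + (4 + 11))*(-39) = (118 + 15)*(-39) = 133*(-39) = -5187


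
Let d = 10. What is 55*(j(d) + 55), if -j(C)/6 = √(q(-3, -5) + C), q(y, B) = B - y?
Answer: 3025 - 660*√2 ≈ 2091.6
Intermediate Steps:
j(C) = -6*√(-2 + C) (j(C) = -6*√((-5 - 1*(-3)) + C) = -6*√((-5 + 3) + C) = -6*√(-2 + C))
55*(j(d) + 55) = 55*(-6*√(-2 + 10) + 55) = 55*(-12*√2 + 55) = 55*(55 - 12*√2) = 3025 - 660*√2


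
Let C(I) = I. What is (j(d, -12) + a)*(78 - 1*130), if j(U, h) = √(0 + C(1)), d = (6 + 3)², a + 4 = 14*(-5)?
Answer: 3796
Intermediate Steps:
a = -74 (a = -4 + 14*(-5) = -4 - 70 = -74)
d = 81 (d = 9² = 81)
j(U, h) = 1 (j(U, h) = √(0 + 1) = √1 = 1)
(j(d, -12) + a)*(78 - 1*130) = (1 - 74)*(78 - 1*130) = -73*(78 - 130) = -73*(-52) = 3796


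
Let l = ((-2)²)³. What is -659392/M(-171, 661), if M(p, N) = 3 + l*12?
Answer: -659392/771 ≈ -855.24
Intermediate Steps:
l = 64 (l = 4³ = 64)
M(p, N) = 771 (M(p, N) = 3 + 64*12 = 3 + 768 = 771)
-659392/M(-171, 661) = -659392/771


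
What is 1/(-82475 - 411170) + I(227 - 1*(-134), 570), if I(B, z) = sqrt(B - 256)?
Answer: -1/493645 + sqrt(105) ≈ 10.247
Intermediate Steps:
I(B, z) = sqrt(-256 + B)
1/(-82475 - 411170) + I(227 - 1*(-134), 570) = 1/(-82475 - 411170) + sqrt(-256 + (227 - 1*(-134))) = 1/(-493645) + sqrt(-256 + (227 + 134)) = -1/493645 + sqrt(-256 + 361) = -1/493645 + sqrt(105)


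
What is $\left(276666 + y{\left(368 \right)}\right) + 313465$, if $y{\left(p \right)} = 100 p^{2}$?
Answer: $14132531$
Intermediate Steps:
$\left(276666 + y{\left(368 \right)}\right) + 313465 = \left(276666 + 100 \cdot 368^{2}\right) + 313465 = \left(276666 + 100 \cdot 135424\right) + 313465 = \left(276666 + 13542400\right) + 313465 = 13819066 + 313465 = 14132531$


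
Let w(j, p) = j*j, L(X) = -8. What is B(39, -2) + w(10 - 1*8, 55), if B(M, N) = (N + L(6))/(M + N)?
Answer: 138/37 ≈ 3.7297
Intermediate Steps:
B(M, N) = (-8 + N)/(M + N) (B(M, N) = (N - 8)/(M + N) = (-8 + N)/(M + N))
w(j, p) = j²
B(39, -2) + w(10 - 1*8, 55) = (-8 - 2)/(39 - 2) + (10 - 1*8)² = -10/37 + (10 - 8)² = (1/37)*(-10) + 2² = -10/37 + 4 = 138/37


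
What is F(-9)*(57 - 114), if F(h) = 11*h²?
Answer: -50787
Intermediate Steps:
F(-9)*(57 - 114) = (11*(-9)²)*(57 - 114) = (11*81)*(-57) = 891*(-57) = -50787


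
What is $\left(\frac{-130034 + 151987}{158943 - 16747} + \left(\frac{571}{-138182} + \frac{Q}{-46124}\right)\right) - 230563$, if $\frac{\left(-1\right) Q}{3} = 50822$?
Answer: $- \frac{45742808642895269}{198399111196} \approx -2.3056 \cdot 10^{5}$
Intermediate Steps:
$Q = -152466$ ($Q = \left(-3\right) 50822 = -152466$)
$\left(\frac{-130034 + 151987}{158943 - 16747} + \left(\frac{571}{-138182} + \frac{Q}{-46124}\right)\right) - 230563 = \left(\frac{-130034 + 151987}{158943 - 16747} + \left(\frac{571}{-138182} - \frac{152466}{-46124}\right)\right) - 230563 = \left(\frac{21953}{142196} + \left(571 \left(- \frac{1}{138182}\right) - - \frac{76233}{23062}\right)\right) - 230563 = \left(21953 \cdot \frac{1}{142196} + \left(- \frac{1}{242} + \frac{76233}{23062}\right)\right) - 230563 = \left(\frac{21953}{142196} + \frac{4606331}{1395251}\right) - 230563 = \frac{685631788079}{198399111196} - 230563 = - \frac{45742808642895269}{198399111196}$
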